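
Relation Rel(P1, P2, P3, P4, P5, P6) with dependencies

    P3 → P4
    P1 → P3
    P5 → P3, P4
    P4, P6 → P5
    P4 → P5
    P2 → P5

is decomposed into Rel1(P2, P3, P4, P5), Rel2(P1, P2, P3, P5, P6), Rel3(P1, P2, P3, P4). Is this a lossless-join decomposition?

Chase test. Columns are P1, P2, P3, P4, P5, P6; row i has aⱼ where attribute j ∈ Reli, else bᵢⱼ.
Initial tableau (one row per fragment):
  row 1: b11 a2 a3 a4 a5 b16
  row 2: a1 a2 a3 b24 a5 a6
  row 3: a1 a2 a3 a4 b35 b36
Rows 1 and 2 agree on P3; apply P3→P4 and equate their P4 entries.
Rows 1 and 3 agree on P4; apply P4→P5 and equate their P5 entries.
Row 2 is now all distinguished symbols — the join is lossless.

Yes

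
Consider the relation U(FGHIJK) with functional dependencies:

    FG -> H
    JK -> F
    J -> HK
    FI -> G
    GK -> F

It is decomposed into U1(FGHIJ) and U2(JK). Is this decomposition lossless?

Yes

Common attributes: U1 ∩ U2 = {J}.
Closure of {J}: J → HK applies, adding HK; JK → F applies, adding F. So (J)⁺ = {FHJK}.
This closure contains every attribute of U2, so U1 ∩ U2 → U2. The join is lossless.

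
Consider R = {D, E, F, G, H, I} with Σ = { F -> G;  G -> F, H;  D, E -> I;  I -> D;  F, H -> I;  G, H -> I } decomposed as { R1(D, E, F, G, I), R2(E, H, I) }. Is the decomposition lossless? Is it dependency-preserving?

Lossless test: (E, I)⁺ = {D, E, I}, which is a superkey of neither fragment — lossy.
Dependency preservation: the restricted closure of {G} across the fragments never reaches {F, H}, so G → F, H cannot be enforced without a join — not preserved.

lossy and not dependency-preserving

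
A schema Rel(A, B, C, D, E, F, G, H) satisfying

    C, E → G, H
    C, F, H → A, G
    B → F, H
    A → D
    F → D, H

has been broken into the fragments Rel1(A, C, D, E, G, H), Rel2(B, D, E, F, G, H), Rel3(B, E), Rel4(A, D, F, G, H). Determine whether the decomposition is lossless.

Chase test. Columns are A, B, C, D, E, F, G, H; row i has aⱼ where attribute j ∈ Reli, else bᵢⱼ.
Initial tableau (one row per fragment):
  row 1: a1 b12 a3 a4 a5 b16 a7 a8
  row 2: b21 a2 b23 a4 a5 a6 a7 a8
  row 3: b31 a2 b33 b34 a5 b36 b37 b38
  row 4: a1 b42 b43 a4 b45 a6 a7 a8
Rows 2 and 3 agree on B; apply B→F, H and equate their F, H entries.
Rows 2 and 3 agree on F; apply F→D, H and equate their D, H entries.
No row becomes fully distinguished — the join is lossy.

No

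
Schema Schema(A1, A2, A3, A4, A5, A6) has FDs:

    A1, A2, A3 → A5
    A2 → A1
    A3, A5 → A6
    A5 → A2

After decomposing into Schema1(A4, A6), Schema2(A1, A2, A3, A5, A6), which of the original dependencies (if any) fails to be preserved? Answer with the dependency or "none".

A1, A2, A3 → A5 lies within Schema2.
A2 → A1 lies within Schema2.
A3, A5 → A6 lies within Schema2.
A5 → A2 lies within Schema2.
Every dependency is enforceable on the fragments, so the decomposition is dependency-preserving.

none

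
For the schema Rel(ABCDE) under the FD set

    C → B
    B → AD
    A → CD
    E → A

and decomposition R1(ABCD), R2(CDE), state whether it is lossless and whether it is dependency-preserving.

Lossless test: (CD)⁺ = {ABCD}, which contains all of one fragment — lossless.
Dependency preservation: E → A is not contained in any single fragment, but the restricted closure of its left-hand side across the fragments still reaches the right-hand side; the remaining FDs each lie inside some fragment. All dependencies are preserved.

lossless and dependency-preserving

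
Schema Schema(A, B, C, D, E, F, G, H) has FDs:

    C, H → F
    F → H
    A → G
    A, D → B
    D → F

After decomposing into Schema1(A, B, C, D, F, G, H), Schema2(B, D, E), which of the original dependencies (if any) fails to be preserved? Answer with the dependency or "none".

none

C, H → F lies within Schema1.
F → H lies within Schema1.
A → G lies within Schema1.
A, D → B lies within Schema1.
D → F lies within Schema1.
Every dependency is enforceable on the fragments, so the decomposition is dependency-preserving.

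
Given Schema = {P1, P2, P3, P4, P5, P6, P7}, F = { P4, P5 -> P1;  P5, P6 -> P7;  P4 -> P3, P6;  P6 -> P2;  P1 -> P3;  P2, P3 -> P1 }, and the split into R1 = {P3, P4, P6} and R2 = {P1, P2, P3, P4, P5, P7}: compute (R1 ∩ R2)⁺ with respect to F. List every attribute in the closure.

P1, P2, P3, P4, P6

R1 ∩ R2 = {P3, P4}.
P4 → P3, P6 applies, adding P6
P6 → P2 applies, adding P2
P2, P3 → P1 applies, adding P1
Closure: {P1, P2, P3, P4, P6}.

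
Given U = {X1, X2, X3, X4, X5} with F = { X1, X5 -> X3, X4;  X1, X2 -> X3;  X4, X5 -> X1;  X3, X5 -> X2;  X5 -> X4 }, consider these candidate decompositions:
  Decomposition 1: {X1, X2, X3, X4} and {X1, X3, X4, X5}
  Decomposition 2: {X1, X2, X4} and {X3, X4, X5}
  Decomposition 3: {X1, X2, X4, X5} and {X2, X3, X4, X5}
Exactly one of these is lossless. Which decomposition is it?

Decomposition 1: common = {X1, X3, X4}, closure = {X1, X3, X4} → lossy.
Decomposition 2: common = {X4}, closure = {X4} → lossy.
Decomposition 3: common = {X2, X4, X5}, closure = {X1, X2, X3, X4, X5} → lossless.

Decomposition 3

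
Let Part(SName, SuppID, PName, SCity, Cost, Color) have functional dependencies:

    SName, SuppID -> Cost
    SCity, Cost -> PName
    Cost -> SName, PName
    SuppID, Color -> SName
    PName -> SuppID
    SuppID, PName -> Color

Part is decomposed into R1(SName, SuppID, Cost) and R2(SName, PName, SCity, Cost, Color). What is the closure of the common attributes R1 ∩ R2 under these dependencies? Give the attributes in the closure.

R1 ∩ R2 = {SName, Cost}.
Cost → SName, PName applies, adding PName
PName → SuppID applies, adding SuppID
SuppID, PName → Color applies, adding Color
Closure: {SName, SuppID, PName, Cost, Color}.

SName, SuppID, PName, Cost, Color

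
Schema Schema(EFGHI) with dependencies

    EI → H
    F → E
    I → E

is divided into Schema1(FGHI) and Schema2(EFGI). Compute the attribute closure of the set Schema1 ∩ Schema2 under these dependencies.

EFGHI

Schema1 ∩ Schema2 = {FGI}.
F → E applies, adding E
EI → H applies, adding H
Closure: {EFGHI}.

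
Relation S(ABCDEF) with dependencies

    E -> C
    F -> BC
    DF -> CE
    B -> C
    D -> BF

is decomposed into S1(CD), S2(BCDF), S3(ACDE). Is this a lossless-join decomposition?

Yes

Chase test. Columns are ABCDEF; row i has aⱼ where attribute j ∈ Si, else bᵢⱼ.
Initial tableau (one row per fragment):
  row 1: b11 b12 a3 a4 b15 b16
  row 2: b21 a2 a3 a4 b25 a6
  row 3: a1 b32 a3 a4 a5 b36
Rows 1 and 2 agree on D; apply D→BF and equate their BF entries.
Rows 1 and 3 agree on D; apply D→BF and equate their BF entries.
Rows 1 and 2 agree on DF; apply DF→CE and equate their CE entries.
Rows 1 and 3 agree on DF; apply DF→CE and equate their CE entries.
Row 3 is now all distinguished symbols — the join is lossless.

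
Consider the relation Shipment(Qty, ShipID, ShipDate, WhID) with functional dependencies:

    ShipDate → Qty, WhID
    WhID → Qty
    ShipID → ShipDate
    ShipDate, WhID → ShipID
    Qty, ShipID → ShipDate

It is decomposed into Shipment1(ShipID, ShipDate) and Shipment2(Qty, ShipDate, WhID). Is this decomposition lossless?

Yes

Common attributes: Shipment1 ∩ Shipment2 = {ShipDate}.
Closure of {ShipDate}: ShipDate → Qty, WhID applies, adding Qty, WhID; ShipDate, WhID → ShipID applies, adding ShipID. So (ShipDate)⁺ = {Qty, ShipID, ShipDate, WhID}.
This closure contains every attribute of Shipment1, so Shipment1 ∩ Shipment2 → Shipment1. The join is lossless.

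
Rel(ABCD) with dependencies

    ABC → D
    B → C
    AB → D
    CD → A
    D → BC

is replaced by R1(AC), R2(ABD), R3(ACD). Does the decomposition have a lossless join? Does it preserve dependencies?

Lossless test (chase): Rows 2 and 3 agree on D; apply D→BC and equate their BC entries. Row 2 is now all distinguished symbols — the join is lossless.
Dependency preservation: the restricted closure of {B} across the fragments never reaches {C}, so B → C cannot be enforced without a join — not preserved.

lossless but not dependency-preserving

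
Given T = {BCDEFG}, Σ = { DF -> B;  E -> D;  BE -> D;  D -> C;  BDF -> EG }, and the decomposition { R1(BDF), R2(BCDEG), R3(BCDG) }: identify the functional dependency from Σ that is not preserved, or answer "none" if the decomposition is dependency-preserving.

BDF -> EG

Check BDF → EG: no single fragment contains all of {BDEFG}, and the restricted closure of {BDF} across the fragments never reaches {EG}.
DF → B is preserved.
E → D is preserved.
BE → D is preserved.
D → C is preserved.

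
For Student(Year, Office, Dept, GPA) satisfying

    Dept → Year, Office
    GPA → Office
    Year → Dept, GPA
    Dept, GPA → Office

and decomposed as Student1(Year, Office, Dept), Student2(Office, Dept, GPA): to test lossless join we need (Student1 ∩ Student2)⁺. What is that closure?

Year, Office, Dept, GPA

Student1 ∩ Student2 = {Office, Dept}.
Dept → Year, Office applies, adding Year
Year → Dept, GPA applies, adding GPA
Closure: {Year, Office, Dept, GPA}.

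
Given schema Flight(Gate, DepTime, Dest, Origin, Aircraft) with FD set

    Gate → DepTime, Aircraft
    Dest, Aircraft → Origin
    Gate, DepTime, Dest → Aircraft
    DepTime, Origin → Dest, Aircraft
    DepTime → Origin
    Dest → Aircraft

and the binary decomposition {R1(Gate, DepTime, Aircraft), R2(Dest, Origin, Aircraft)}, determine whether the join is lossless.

No

Common attributes: R1 ∩ R2 = {Aircraft}.
No dependency enlarges {Aircraft}, so (Aircraft)⁺ = {Aircraft}.
The closure contains neither all of R1 = {Gate, DepTime, Aircraft} nor all of R2 = {Dest, Origin, Aircraft}, so the common attributes are not a superkey of either fragment. The join is lossy.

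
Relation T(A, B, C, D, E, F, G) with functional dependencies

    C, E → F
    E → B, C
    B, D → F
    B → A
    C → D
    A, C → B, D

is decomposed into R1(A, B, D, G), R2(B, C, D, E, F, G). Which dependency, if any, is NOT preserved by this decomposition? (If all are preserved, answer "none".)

A, C → B, D

Check A, C → B, D: no single fragment contains all of {A, B, C, D}, and the restricted closure of {A, C} across the fragments never reaches {B, D}.
C, E → F is preserved.
E → B, C is preserved.
B, D → F is preserved.
B → A is preserved.
C → D is preserved.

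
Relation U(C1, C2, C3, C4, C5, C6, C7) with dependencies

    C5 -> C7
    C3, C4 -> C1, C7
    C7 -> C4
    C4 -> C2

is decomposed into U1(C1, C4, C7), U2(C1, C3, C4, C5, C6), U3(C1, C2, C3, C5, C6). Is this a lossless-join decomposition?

No

Chase test. Columns are C1, C2, C3, C4, C5, C6, C7; row i has aⱼ where attribute j ∈ Ui, else bᵢⱼ.
Initial tableau (one row per fragment):
  row 1: a1 b12 b13 a4 b15 b16 a7
  row 2: a1 b22 a3 a4 a5 a6 b27
  row 3: a1 a2 a3 b34 a5 a6 b37
Rows 2 and 3 agree on C5; apply C5→C7 and equate their C7 entries.
Rows 2 and 3 agree on C7; apply C7→C4 and equate their C4 entries.
Rows 1 and 2 agree on C4; apply C4→C2 and equate their C2 entries.
Rows 1 and 3 agree on C4; apply C4→C2 and equate their C2 entries.
No row becomes fully distinguished — the join is lossy.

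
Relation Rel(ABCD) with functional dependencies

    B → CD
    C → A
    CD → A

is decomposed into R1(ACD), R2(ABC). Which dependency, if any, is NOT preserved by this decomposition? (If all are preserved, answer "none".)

B → CD

Check B → CD: no single fragment contains all of {BCD}, and the restricted closure of {B} across the fragments never reaches {CD}.
C → A is preserved.
CD → A is preserved.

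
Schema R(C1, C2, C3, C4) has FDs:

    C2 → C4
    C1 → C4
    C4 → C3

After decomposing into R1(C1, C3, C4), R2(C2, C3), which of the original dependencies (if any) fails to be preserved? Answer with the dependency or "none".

C2 → C4

Check C2 → C4: no single fragment contains all of {C2, C4}, and the restricted closure of {C2} across the fragments never reaches {C4}.
C1 → C4 is preserved.
C4 → C3 is preserved.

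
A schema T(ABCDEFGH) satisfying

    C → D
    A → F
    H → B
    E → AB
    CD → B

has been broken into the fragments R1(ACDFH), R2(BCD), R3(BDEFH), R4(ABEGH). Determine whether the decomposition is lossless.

No

Chase test. Columns are ABCDEFGH; row i has aⱼ where attribute j ∈ Ri, else bᵢⱼ.
Initial tableau (one row per fragment):
  row 1: a1 b12 a3 a4 b15 a6 b17 a8
  row 2: b21 a2 a3 a4 b25 b26 b27 b28
  row 3: b31 a2 b33 a4 a5 a6 b37 a8
  row 4: a1 a2 b43 b44 a5 b46 a7 a8
Rows 1 and 4 agree on A; apply A→F and equate their F entries.
Rows 1 and 3 agree on H; apply H→B and equate their B entries.
Rows 3 and 4 agree on E; apply E→AB and equate their AB entries.
No row becomes fully distinguished — the join is lossy.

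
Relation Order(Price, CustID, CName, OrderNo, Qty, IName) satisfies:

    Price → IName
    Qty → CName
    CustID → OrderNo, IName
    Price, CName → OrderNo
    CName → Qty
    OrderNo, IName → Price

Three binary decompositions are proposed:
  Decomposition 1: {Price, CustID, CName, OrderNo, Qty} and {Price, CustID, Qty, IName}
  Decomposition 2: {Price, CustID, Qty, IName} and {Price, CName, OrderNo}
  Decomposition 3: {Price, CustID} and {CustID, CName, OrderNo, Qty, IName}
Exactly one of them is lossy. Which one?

Decomposition 2

Decomposition 1: common = {Price, CustID, Qty}, closure = {Price, CustID, CName, OrderNo, Qty, IName} → lossless.
Decomposition 2: common = {Price}, closure = {Price, IName} → lossy.
Decomposition 3: common = {CustID}, closure = {Price, CustID, OrderNo, IName} → lossless.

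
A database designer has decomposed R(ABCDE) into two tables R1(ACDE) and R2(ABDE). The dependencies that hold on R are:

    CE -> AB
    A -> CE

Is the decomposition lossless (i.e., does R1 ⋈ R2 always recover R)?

Yes

Common attributes: R1 ∩ R2 = {ADE}.
Closure of {ADE}: A → CE applies, adding C; CE → AB applies, adding B. So (ADE)⁺ = {ABCDE}.
This closure contains every attribute of R1, so R1 ∩ R2 → R1. The join is lossless.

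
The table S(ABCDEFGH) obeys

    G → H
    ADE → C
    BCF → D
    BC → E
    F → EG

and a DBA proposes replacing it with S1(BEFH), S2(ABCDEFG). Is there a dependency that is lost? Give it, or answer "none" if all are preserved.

Check G → H: no single fragment contains all of {GH}, and the restricted closure of {G} across the fragments never reaches {H}.
ADE → C is preserved.
BCF → D is preserved.
BC → E is preserved.
F → EG is preserved.

G → H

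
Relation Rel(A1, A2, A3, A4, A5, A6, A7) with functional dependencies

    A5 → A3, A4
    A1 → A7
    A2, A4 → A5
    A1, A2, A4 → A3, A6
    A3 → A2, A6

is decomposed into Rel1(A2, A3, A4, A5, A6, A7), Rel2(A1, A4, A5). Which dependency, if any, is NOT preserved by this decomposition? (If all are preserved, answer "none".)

A1 → A7

Check A1 → A7: no single fragment contains all of {A1, A7}, and the restricted closure of {A1} across the fragments never reaches {A7}.
A5 → A3, A4 is preserved.
A2, A4 → A5 is preserved.
A1, A2, A4 → A3, A6 is preserved.
A3 → A2, A6 is preserved.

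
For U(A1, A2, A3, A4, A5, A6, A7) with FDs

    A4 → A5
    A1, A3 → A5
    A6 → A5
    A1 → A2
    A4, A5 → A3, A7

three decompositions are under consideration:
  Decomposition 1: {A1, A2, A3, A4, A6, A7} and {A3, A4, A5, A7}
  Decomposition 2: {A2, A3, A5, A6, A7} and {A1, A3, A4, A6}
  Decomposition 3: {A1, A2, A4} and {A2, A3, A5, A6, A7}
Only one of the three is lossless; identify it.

Decomposition 1: common = {A3, A4, A7}, closure = {A3, A4, A5, A7} → lossless.
Decomposition 2: common = {A3, A6}, closure = {A3, A5, A6} → lossy.
Decomposition 3: common = {A2}, closure = {A2} → lossy.

Decomposition 1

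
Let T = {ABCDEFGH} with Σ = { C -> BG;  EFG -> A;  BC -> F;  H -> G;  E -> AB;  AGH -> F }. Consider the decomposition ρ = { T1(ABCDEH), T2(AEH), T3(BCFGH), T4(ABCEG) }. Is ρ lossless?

Yes

Chase test. Columns are ABCDEFGH; row i has aⱼ where attribute j ∈ Ti, else bᵢⱼ.
Initial tableau (one row per fragment):
  row 1: a1 a2 a3 a4 a5 b16 b17 a8
  row 2: a1 b22 b23 b24 a5 b26 b27 a8
  row 3: b31 a2 a3 b34 b35 a6 a7 a8
  row 4: a1 a2 a3 b44 a5 b46 a7 b48
Rows 1 and 3 agree on C; apply C→BG and equate their BG entries.
Rows 1 and 3 agree on BC; apply BC→F and equate their F entries.
Rows 1 and 4 agree on BC; apply BC→F and equate their F entries.
Rows 1 and 2 agree on H; apply H→G and equate their G entries.
Rows 1 and 2 agree on E; apply E→AB and equate their AB entries.
Rows 1 and 2 agree on AGH; apply AGH→F and equate their F entries.
Row 1 is now all distinguished symbols — the join is lossless.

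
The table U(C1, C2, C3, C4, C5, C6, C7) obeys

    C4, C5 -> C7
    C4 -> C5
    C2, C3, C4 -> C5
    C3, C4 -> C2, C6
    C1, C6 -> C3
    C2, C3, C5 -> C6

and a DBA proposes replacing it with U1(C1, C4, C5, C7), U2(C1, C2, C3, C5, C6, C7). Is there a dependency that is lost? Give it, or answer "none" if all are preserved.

Check C3, C4 → C2, C6: no single fragment contains all of {C2, C3, C4, C6}, and the restricted closure of {C3, C4} across the fragments never reaches {C2, C6}.
C4, C5 → C7 is preserved.
C4 → C5 is preserved.
C2, C3, C4 → C5 is preserved.
C1, C6 → C3 is preserved.
C2, C3, C5 → C6 is preserved.

C3, C4 -> C2, C6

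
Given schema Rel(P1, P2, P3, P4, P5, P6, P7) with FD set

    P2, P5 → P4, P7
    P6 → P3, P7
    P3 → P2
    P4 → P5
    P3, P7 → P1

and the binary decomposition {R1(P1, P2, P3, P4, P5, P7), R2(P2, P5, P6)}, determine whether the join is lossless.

Common attributes: R1 ∩ R2 = {P2, P5}.
Closure of {P2, P5}: P2, P5 → P4, P7 applies, adding P4, P7. So (P2, P5)⁺ = {P2, P4, P5, P7}.
The closure contains neither all of R1 = {P1, P2, P3, P4, P5, P7} nor all of R2 = {P2, P5, P6}, so the common attributes are not a superkey of either fragment. The join is lossy.

No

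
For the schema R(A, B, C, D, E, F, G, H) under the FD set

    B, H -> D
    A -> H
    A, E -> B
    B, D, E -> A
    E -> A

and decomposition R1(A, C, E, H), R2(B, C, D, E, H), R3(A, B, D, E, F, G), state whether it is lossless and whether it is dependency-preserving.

lossy but dependency-preserving

Lossless test (chase): Rows 1 and 3 agree on A; apply A→H and equate their H entries. Rows 1 and 3 agree on A, E; apply A, E→B and equate their B entries. Rows 2 and 3 agree on B, D, E; apply B, D, E→A and equate their A entries. Rows 1 and 2 agree on B, H; apply B, H→D and equate their D entries. No row becomes fully distinguished — the join is lossy.
Dependency preservation: every FD's attributes lie within a single fragment, so each can be enforced locally — preserved.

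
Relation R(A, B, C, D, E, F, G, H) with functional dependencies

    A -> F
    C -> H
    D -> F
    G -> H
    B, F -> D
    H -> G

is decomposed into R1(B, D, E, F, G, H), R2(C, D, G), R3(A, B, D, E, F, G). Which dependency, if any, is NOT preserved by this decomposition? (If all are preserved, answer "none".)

none

A → F lies within R3.
C → H: restricted closure across fragments reaches H.
D → F lies within R1.
G → H lies within R1.
B, F → D lies within R1.
H → G lies within R1.
Every dependency is enforceable on the fragments, so the decomposition is dependency-preserving.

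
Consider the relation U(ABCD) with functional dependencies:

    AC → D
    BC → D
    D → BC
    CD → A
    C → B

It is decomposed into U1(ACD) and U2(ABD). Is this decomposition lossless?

Common attributes: U1 ∩ U2 = {AD}.
Closure of {AD}: D → BC applies, adding BC. So (AD)⁺ = {ABCD}.
This closure contains every attribute of U1, so U1 ∩ U2 → U1. The join is lossless.

Yes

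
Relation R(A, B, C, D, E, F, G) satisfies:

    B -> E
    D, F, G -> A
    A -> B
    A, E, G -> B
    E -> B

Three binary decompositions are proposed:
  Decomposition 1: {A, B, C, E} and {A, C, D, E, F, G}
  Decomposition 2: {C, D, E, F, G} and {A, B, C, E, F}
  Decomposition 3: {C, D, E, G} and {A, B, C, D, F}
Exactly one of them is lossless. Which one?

Decomposition 1: common = {A, C, E}, closure = {A, B, C, E} → lossless.
Decomposition 2: common = {C, E, F}, closure = {B, C, E, F} → lossy.
Decomposition 3: common = {C, D}, closure = {C, D} → lossy.

Decomposition 1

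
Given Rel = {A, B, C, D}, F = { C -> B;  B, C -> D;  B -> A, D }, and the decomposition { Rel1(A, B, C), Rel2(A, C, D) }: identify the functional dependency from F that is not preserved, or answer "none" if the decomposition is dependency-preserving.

Check B → A, D: no single fragment contains all of {A, B, D}, and the restricted closure of {B} across the fragments never reaches {A, D}.
C → B is preserved.
B, C → D is preserved.

B -> A, D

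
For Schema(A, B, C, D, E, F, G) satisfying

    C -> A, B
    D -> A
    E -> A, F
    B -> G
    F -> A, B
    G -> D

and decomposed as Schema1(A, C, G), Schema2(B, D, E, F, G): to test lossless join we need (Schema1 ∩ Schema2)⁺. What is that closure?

A, D, G

Schema1 ∩ Schema2 = {G}.
G → D applies, adding D
D → A applies, adding A
Closure: {A, D, G}.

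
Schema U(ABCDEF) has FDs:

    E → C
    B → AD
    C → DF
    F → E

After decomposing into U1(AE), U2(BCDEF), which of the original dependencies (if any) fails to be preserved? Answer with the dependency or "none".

Check B → AD: no single fragment contains all of {ABD}, and the restricted closure of {B} across the fragments never reaches {AD}.
E → C is preserved.
C → DF is preserved.
F → E is preserved.

B → AD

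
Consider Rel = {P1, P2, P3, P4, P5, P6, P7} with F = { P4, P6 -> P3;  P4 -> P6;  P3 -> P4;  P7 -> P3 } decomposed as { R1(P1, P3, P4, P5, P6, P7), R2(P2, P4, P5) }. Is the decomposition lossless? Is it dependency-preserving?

Lossless test: (P4, P5)⁺ = {P3, P4, P5, P6}, which is a superkey of neither fragment — lossy.
Dependency preservation: every FD's attributes lie within a single fragment, so each can be enforced locally — preserved.

lossy but dependency-preserving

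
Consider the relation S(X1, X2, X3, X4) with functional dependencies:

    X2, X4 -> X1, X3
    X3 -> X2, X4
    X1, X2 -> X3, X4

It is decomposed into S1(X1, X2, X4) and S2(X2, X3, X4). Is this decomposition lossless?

Common attributes: S1 ∩ S2 = {X2, X4}.
Closure of {X2, X4}: X2, X4 → X1, X3 applies, adding X1, X3. So (X2, X4)⁺ = {X1, X2, X3, X4}.
This closure contains every attribute of S1, so S1 ∩ S2 → S1. The join is lossless.

Yes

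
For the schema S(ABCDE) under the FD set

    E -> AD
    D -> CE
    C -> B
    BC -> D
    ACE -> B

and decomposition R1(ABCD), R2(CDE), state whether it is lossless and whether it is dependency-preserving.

lossless and dependency-preserving

Lossless test: (CD)⁺ = {ABCDE}, which contains all of one fragment — lossless.
Dependency preservation: E → AD; ACE → B are not contained in any single fragment, but the restricted closure of each left-hand side across the fragments still reaches the right-hand side; the remaining FDs each lie inside some fragment. All dependencies are preserved.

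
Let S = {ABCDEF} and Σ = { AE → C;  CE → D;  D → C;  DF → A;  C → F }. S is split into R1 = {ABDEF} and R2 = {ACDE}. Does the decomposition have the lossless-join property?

Yes

Common attributes: R1 ∩ R2 = {ADE}.
Closure of {ADE}: AE → C applies, adding C; C → F applies, adding F. So (ADE)⁺ = {ACDEF}.
This closure contains every attribute of R2, so R1 ∩ R2 → R2. The join is lossless.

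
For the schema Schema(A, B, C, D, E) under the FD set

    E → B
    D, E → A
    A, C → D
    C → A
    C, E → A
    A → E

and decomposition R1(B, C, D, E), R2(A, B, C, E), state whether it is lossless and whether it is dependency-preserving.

Lossless test: (B, C, E)⁺ = {A, B, C, D, E}, which contains all of one fragment — lossless.
Dependency preservation: the restricted closure of {D, E} across the fragments never reaches {A}, so D, E → A cannot be enforced without a join — not preserved.

lossless but not dependency-preserving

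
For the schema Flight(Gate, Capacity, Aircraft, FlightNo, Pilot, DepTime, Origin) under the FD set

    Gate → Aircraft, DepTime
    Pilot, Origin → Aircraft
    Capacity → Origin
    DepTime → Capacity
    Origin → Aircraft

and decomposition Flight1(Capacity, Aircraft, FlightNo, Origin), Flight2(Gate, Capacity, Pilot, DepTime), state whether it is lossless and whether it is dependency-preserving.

Lossless test: (Capacity)⁺ = {Capacity, Aircraft, Origin}, which is a superkey of neither fragment — lossy.
Dependency preservation: Gate → Aircraft, DepTime; Pilot, Origin → Aircraft are not contained in any single fragment, but the restricted closure of each left-hand side across the fragments still reaches the right-hand side; the remaining FDs each lie inside some fragment. All dependencies are preserved.

lossy but dependency-preserving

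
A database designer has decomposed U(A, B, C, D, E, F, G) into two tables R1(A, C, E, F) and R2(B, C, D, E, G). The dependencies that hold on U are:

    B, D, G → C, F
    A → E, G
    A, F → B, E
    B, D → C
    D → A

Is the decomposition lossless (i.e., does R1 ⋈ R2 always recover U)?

Common attributes: R1 ∩ R2 = {C, E}.
No dependency enlarges {C, E}, so (C, E)⁺ = {C, E}.
The closure contains neither all of R1 = {A, C, E, F} nor all of R2 = {B, C, D, E, G}, so the common attributes are not a superkey of either fragment. The join is lossy.

No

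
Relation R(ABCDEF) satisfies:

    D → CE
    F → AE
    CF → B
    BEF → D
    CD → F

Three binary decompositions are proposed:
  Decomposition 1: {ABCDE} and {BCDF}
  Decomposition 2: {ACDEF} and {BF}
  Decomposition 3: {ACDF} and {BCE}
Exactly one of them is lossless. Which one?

Decomposition 1

Decomposition 1: common = {BCD}, closure = {ABCDEF} → lossless.
Decomposition 2: common = {F}, closure = {AEF} → lossy.
Decomposition 3: common = {C}, closure = {C} → lossy.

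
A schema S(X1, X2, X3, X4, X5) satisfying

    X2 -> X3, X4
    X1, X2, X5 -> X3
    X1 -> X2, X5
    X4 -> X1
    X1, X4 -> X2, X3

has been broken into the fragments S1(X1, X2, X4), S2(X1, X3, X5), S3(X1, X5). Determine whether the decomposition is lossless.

Chase test. Columns are X1, X2, X3, X4, X5; row i has aⱼ where attribute j ∈ Si, else bᵢⱼ.
Initial tableau (one row per fragment):
  row 1: a1 a2 b13 a4 b15
  row 2: a1 b22 a3 b24 a5
  row 3: a1 b32 b33 b34 a5
Rows 1 and 2 agree on X1; apply X1→X2, X5 and equate their X2, X5 entries.
Rows 1 and 3 agree on X1; apply X1→X2, X5 and equate their X2, X5 entries.
Rows 1 and 2 agree on X2; apply X2→X3, X4 and equate their X3, X4 entries.
Rows 1 and 3 agree on X2; apply X2→X3, X4 and equate their X3, X4 entries.
Row 1 is now all distinguished symbols — the join is lossless.

Yes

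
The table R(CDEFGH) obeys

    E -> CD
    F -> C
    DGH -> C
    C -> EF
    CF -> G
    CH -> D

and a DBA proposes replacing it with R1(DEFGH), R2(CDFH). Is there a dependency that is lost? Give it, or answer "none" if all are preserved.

none

E → CD: restricted closure across fragments reaches CD.
F → C lies within R2.
DGH → C: restricted closure across fragments reaches C.
C → EF: restricted closure across fragments reaches EF.
CF → G: restricted closure across fragments reaches G.
CH → D lies within R2.
Every dependency is enforceable on the fragments, so the decomposition is dependency-preserving.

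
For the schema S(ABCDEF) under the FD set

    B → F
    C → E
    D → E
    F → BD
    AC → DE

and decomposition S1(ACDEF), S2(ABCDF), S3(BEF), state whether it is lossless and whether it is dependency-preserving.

lossless and dependency-preserving

Lossless test (chase): Rows 1 and 2 agree on C; apply C→E and equate their E entries. Rows 1 and 2 agree on F; apply F→BD and equate their BD entries. Rows 1 and 3 agree on F; apply F→BD and equate their BD entries. Row 1 is now all distinguished symbols — the join is lossless.
Dependency preservation: every FD's attributes lie within a single fragment, so each can be enforced locally — preserved.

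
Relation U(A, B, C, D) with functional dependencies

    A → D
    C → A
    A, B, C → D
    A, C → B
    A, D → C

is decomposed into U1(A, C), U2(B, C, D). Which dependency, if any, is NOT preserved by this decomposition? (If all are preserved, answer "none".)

none

A → D: restricted closure across fragments reaches D.
C → A lies within U1.
A, B, C → D: restricted closure across fragments reaches D.
A, C → B: restricted closure across fragments reaches B.
A, D → C: restricted closure across fragments reaches C.
Every dependency is enforceable on the fragments, so the decomposition is dependency-preserving.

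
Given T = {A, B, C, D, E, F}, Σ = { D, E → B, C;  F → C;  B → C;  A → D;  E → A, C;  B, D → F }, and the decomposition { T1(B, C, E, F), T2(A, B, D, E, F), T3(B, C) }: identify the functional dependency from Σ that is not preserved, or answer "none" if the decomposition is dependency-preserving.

D, E → B, C: restricted closure across fragments reaches B, C.
F → C lies within T1.
B → C lies within T1.
A → D lies within T2.
E → A, C: restricted closure across fragments reaches A, C.
B, D → F lies within T2.
Every dependency is enforceable on the fragments, so the decomposition is dependency-preserving.

none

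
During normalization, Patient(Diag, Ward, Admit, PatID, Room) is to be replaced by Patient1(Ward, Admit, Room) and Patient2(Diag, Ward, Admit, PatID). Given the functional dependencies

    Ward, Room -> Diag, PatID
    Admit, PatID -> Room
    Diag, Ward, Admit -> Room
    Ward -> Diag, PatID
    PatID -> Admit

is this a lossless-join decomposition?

Common attributes: Patient1 ∩ Patient2 = {Ward, Admit}.
Closure of {Ward, Admit}: Ward → Diag, PatID applies, adding Diag, PatID; Admit, PatID → Room applies, adding Room. So (Ward, Admit)⁺ = {Diag, Ward, Admit, PatID, Room}.
This closure contains every attribute of Patient1, so Patient1 ∩ Patient2 → Patient1. The join is lossless.

Yes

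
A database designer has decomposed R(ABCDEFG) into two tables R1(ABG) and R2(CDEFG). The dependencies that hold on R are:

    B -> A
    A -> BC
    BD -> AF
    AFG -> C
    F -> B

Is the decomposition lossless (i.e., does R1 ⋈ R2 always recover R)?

No

Common attributes: R1 ∩ R2 = {G}.
No dependency enlarges {G}, so (G)⁺ = {G}.
The closure contains neither all of R1 = {ABG} nor all of R2 = {CDEFG}, so the common attributes are not a superkey of either fragment. The join is lossy.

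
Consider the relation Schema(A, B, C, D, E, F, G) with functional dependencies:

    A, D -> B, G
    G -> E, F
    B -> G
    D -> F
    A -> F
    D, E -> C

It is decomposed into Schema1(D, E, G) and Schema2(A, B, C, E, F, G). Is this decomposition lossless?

Common attributes: Schema1 ∩ Schema2 = {E, G}.
Closure of {E, G}: G → E, F applies, adding F. So (E, G)⁺ = {E, F, G}.
The closure contains neither all of Schema1 = {D, E, G} nor all of Schema2 = {A, B, C, E, F, G}, so the common attributes are not a superkey of either fragment. The join is lossy.

No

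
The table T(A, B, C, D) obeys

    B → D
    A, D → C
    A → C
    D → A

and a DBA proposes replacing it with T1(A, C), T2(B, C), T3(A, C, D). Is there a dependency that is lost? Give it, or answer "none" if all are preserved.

Check B → D: no single fragment contains all of {B, D}, and the restricted closure of {B} across the fragments never reaches {D}.
A, D → C is preserved.
A → C is preserved.
D → A is preserved.

B → D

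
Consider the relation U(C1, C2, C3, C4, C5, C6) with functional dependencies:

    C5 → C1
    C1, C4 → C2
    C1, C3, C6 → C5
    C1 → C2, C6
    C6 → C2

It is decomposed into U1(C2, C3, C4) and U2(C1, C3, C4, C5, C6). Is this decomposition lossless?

Common attributes: U1 ∩ U2 = {C3, C4}.
No dependency enlarges {C3, C4}, so (C3, C4)⁺ = {C3, C4}.
The closure contains neither all of U1 = {C2, C3, C4} nor all of U2 = {C1, C3, C4, C5, C6}, so the common attributes are not a superkey of either fragment. The join is lossy.

No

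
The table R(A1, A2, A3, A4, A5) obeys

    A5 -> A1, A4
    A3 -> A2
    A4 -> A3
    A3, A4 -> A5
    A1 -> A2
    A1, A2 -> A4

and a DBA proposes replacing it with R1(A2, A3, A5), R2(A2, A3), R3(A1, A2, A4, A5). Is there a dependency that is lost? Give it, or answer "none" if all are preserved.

A5 → A1, A4 lies within R3.
A3 → A2 lies within R1.
A4 → A3: restricted closure across fragments reaches A3.
A3, A4 → A5: restricted closure across fragments reaches A5.
A1 → A2 lies within R3.
A1, A2 → A4 lies within R3.
Every dependency is enforceable on the fragments, so the decomposition is dependency-preserving.

none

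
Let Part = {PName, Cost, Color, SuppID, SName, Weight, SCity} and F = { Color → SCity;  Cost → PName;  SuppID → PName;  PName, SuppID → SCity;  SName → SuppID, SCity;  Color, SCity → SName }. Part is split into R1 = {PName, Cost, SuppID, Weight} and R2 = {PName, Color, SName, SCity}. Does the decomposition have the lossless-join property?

No

Common attributes: R1 ∩ R2 = {PName}.
No dependency enlarges {PName}, so (PName)⁺ = {PName}.
The closure contains neither all of R1 = {PName, Cost, SuppID, Weight} nor all of R2 = {PName, Color, SName, SCity}, so the common attributes are not a superkey of either fragment. The join is lossy.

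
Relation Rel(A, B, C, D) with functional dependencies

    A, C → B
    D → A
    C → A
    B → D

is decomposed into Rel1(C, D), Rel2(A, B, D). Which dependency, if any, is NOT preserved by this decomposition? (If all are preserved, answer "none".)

Check A, C → B: no single fragment contains all of {A, B, C}, and the restricted closure of {A, C} across the fragments never reaches {B}.
D → A is preserved.
C → A is preserved.
B → D is preserved.

A, C → B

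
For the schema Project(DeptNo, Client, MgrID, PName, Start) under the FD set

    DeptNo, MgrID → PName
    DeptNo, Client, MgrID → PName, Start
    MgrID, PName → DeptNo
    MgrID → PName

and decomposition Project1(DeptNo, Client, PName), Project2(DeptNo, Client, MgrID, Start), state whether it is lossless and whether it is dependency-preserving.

Lossless test: (DeptNo, Client)⁺ = {DeptNo, Client}, which is a superkey of neither fragment — lossy.
Dependency preservation: the restricted closure of {DeptNo, MgrID} across the fragments never reaches {PName}, so DeptNo, MgrID → PName cannot be enforced without a join — not preserved.

lossy and not dependency-preserving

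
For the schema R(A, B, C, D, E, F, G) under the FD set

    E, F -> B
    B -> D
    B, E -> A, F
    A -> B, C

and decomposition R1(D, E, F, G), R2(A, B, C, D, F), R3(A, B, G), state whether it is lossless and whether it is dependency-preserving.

Lossless test (chase): Rows 2 and 3 agree on B; apply B→D and equate their D entries. Rows 2 and 3 agree on A; apply A→B, C and equate their B, C entries. No row becomes fully distinguished — the join is lossy.
Dependency preservation: the restricted closure of {E, F} across the fragments never reaches {B}, so E, F → B cannot be enforced without a join — not preserved.

lossy and not dependency-preserving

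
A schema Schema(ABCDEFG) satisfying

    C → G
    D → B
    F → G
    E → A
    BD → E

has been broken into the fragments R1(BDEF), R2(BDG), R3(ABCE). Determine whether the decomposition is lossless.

Chase test. Columns are ABCDEFG; row i has aⱼ where attribute j ∈ Ri, else bᵢⱼ.
Initial tableau (one row per fragment):
  row 1: b11 a2 b13 a4 a5 a6 b17
  row 2: b21 a2 b23 a4 b25 b26 a7
  row 3: a1 a2 a3 b34 a5 b36 b37
Rows 1 and 3 agree on E; apply E→A and equate their A entries.
Rows 1 and 2 agree on BD; apply BD→E and equate their E entries.
Rows 1 and 2 agree on E; apply E→A and equate their A entries.
No row becomes fully distinguished — the join is lossy.

No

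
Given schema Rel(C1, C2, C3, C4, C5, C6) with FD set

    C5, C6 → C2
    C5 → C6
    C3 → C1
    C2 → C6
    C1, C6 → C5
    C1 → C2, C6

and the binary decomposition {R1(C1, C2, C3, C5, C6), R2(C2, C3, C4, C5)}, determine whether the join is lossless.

Common attributes: R1 ∩ R2 = {C2, C3, C5}.
Closure of {C2, C3, C5}: C5 → C6 applies, adding C6; C3 → C1 applies, adding C1. So (C2, C3, C5)⁺ = {C1, C2, C3, C5, C6}.
This closure contains every attribute of R1, so R1 ∩ R2 → R1. The join is lossless.

Yes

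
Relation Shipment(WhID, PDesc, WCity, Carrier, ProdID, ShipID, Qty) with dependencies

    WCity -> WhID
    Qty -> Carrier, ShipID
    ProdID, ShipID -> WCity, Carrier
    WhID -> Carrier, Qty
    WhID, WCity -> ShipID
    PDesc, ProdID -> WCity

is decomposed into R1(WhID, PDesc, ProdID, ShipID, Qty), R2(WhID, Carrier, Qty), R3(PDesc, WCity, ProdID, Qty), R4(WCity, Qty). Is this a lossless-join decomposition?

Yes

Chase test. Columns are WhID, PDesc, WCity, Carrier, ProdID, ShipID, Qty; row i has aⱼ where attribute j ∈ Ri, else bᵢⱼ.
Initial tableau (one row per fragment):
  row 1: a1 a2 b13 b14 a5 a6 a7
  row 2: a1 b22 b23 a4 b25 b26 a7
  row 3: b31 a2 a3 b34 a5 b36 a7
  row 4: b41 b42 a3 b44 b45 b46 a7
Rows 3 and 4 agree on WCity; apply WCity→WhID and equate their WhID entries.
Rows 1 and 2 agree on Qty; apply Qty→Carrier, ShipID and equate their Carrier, ShipID entries.
Rows 1 and 3 agree on Qty; apply Qty→Carrier, ShipID and equate their Carrier, ShipID entries.
Rows 1 and 4 agree on Qty; apply Qty→Carrier, ShipID and equate their Carrier, ShipID entries.
Rows 1 and 3 agree on ProdID, ShipID; apply ProdID, ShipID→WCity, Carrier and equate their WCity, Carrier entries.
Rows 1 and 3 agree on WCity; apply WCity→WhID and equate their WhID entries.
Row 1 is now all distinguished symbols — the join is lossless.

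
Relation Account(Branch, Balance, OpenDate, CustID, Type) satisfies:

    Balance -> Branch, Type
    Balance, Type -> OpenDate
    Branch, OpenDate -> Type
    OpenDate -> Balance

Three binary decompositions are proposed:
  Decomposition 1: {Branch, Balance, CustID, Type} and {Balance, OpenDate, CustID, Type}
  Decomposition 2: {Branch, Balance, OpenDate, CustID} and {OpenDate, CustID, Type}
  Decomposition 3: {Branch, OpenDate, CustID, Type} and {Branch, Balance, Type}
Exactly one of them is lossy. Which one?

Decomposition 1: common = {Balance, CustID, Type}, closure = {Branch, Balance, OpenDate, CustID, Type} → lossless.
Decomposition 2: common = {OpenDate, CustID}, closure = {Branch, Balance, OpenDate, CustID, Type} → lossless.
Decomposition 3: common = {Branch, Type}, closure = {Branch, Type} → lossy.

Decomposition 3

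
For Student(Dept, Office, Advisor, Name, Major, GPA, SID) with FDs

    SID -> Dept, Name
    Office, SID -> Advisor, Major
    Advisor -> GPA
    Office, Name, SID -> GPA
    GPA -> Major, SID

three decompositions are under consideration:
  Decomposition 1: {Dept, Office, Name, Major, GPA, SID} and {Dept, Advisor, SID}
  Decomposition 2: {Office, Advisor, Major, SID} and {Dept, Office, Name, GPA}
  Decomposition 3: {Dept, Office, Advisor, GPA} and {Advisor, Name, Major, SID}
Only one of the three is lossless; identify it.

Decomposition 3

Decomposition 1: common = {Dept, SID}, closure = {Dept, Name, SID} → lossy.
Decomposition 2: common = {Office}, closure = {Office} → lossy.
Decomposition 3: common = {Advisor}, closure = {Dept, Advisor, Name, Major, GPA, SID} → lossless.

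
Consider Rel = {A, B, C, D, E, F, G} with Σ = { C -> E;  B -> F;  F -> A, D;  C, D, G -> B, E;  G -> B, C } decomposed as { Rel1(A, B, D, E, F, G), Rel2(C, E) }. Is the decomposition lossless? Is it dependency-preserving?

Lossless test: (E)⁺ = {E}, which is a superkey of neither fragment — lossy.
Dependency preservation: the restricted closure of {G} across the fragments never reaches {B, C}, so G → B, C cannot be enforced without a join — not preserved.

lossy and not dependency-preserving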